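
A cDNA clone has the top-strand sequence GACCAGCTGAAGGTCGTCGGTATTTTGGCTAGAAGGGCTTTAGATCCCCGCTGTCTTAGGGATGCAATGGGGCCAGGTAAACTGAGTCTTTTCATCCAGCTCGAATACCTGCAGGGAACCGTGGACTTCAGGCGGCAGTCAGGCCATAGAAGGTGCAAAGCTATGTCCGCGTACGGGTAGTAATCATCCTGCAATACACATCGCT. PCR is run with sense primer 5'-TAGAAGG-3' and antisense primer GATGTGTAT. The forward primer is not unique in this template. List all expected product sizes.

173 bp, 56 bp

The forward primer TAGAAGG matches the top strand at positions 30–36, 147–153.
The reverse primer's reverse complement is ATACACATC, matching at positions 194–202.
Each forward site pairs with the reverse site to give a product ending at position 202: sizes 173, 56 bp.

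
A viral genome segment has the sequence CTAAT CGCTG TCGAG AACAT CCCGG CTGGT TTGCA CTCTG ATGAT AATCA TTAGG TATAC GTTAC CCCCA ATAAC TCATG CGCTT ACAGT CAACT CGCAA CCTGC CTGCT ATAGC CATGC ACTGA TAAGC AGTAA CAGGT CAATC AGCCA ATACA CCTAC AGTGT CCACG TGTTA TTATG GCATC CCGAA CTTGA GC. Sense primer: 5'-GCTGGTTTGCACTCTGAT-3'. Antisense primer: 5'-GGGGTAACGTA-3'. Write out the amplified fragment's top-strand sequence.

5'-GCTGGTTTGCACTCTGATGATAATCATTAGGTATACGTTACCCC-3'

Scanning the template, GCTGGTTTGCACTCTGAT occurs at positions 25–42; this primer anneals to the bottom strand there with its 3' end pointing downstream.
Taking the reverse complement of GGGGTAACGTA gives TACGTTACCCC, found at positions 58–68 on the template; the primer anneals here to the top strand with its 3' end pointing upstream.
The product is the template from position 25 through 68 (44 bp).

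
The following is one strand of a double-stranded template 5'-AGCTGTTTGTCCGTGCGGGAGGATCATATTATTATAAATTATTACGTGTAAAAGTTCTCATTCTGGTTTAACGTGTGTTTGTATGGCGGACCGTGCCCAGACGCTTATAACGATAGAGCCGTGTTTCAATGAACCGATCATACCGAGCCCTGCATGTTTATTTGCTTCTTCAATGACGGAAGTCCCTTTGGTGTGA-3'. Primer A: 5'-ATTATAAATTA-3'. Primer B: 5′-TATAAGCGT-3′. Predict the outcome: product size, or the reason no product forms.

Yes — a 79 bp product.

Primer A (ATTATAAATTA) matches the top strand at positions 31–41; it acts as a forward primer.
Primer B's reverse complement is ACGCTTATA, matching the top strand at positions 101–109; it acts as a reverse primer.
The 3' ends face each other across positions 31–109, giving a 79 bp product.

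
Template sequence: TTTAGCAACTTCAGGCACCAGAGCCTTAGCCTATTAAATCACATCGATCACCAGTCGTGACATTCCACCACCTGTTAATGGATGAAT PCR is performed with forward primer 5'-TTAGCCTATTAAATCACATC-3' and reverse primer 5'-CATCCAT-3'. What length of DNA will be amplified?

The forward primer matches the template at positions 26–45.
The reverse primer's reverse complement is ATGGATG, which matches the template at positions 78–84.
Product length = (reverse-primer end) − (forward-primer start) + 1 = 84 − 26 + 1 = 59 bp.

59 bp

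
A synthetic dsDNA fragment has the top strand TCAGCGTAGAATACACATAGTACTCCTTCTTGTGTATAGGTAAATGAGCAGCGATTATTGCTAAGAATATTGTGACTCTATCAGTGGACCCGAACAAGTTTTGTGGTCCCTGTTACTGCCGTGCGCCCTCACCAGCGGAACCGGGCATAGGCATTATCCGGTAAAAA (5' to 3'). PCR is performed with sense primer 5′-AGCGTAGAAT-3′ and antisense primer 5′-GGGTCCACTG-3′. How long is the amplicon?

89 bp

Scanning the template, AGCGTAGAAT occurs at positions 3–12; this primer anneals to the bottom strand there with its 3' end pointing downstream.
Reverse complement of the reverse primer: CAGTGGACCC. This occurs on the top strand at positions 82–91.
Amplicon spans positions 3–91: 89 bp.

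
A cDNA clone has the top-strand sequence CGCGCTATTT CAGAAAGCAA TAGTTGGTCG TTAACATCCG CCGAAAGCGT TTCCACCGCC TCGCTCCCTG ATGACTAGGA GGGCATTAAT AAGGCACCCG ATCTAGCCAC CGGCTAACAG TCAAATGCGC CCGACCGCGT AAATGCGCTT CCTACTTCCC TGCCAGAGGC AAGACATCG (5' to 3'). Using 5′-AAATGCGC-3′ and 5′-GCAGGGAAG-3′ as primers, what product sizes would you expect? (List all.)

41 bp, 23 bp

The forward primer AAATGCGC matches the top strand at positions 123–130, 141–148.
The reverse primer's reverse complement is CTTCCCTGC, matching at positions 155–163.
Each forward site pairs with the reverse site to give a product ending at position 163: sizes 41, 23 bp.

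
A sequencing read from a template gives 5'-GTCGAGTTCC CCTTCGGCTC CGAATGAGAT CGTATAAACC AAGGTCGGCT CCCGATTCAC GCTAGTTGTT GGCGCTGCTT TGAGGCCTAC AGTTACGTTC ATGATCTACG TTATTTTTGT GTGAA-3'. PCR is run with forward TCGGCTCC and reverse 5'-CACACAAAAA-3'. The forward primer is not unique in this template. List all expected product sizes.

The forward primer TCGGCTCC matches the top strand at positions 14–21, 45–52.
The reverse primer's reverse complement is TTTTTGTGTG, matching at positions 114–123.
Each forward site pairs with the reverse site to give a product ending at position 123: sizes 110, 79 bp.

110 bp, 79 bp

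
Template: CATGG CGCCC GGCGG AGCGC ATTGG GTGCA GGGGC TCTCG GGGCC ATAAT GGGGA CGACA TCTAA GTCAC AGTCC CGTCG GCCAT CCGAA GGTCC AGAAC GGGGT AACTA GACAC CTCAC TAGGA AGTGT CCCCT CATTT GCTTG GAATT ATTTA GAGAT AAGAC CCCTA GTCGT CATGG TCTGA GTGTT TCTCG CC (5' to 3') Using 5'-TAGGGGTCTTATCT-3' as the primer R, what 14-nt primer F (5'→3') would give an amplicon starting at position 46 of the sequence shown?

The reverse primer's reverse complement AGATAAGACCCCTA matches the template at positions 157–170; the product starts at position 46.
The forward primer is identical to the top strand over positions 46–59: ATAATGGGGACGAC.

5'-ATAATGGGGACGAC-3'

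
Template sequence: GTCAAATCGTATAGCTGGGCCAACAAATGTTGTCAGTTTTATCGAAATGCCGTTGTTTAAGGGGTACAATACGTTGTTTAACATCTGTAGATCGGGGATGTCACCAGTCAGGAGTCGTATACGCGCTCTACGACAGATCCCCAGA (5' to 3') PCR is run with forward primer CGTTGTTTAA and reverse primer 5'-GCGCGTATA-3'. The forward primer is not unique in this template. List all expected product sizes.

76 bp, 55 bp

The forward primer CGTTGTTTAA matches the top strand at positions 51–60, 72–81.
The reverse primer's reverse complement is TATACGCGC, matching at positions 118–126.
Each forward site pairs with the reverse site to give a product ending at position 126: sizes 76, 55 bp.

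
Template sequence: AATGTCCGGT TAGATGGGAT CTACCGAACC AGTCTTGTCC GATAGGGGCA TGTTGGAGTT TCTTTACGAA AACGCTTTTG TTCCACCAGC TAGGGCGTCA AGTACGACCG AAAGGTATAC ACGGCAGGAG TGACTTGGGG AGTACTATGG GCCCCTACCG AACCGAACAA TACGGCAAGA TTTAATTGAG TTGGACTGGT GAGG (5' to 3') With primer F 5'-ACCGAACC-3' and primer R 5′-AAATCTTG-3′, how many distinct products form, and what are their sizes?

The forward primer ACCGAACC matches the top strand at positions 23–30, 157–164.
The reverse primer's reverse complement is CAAGATTT, matching at positions 176–183.
Each forward site pairs with the reverse site to give a product ending at position 183: sizes 161, 27 bp.

Two products: 161 bp, 27 bp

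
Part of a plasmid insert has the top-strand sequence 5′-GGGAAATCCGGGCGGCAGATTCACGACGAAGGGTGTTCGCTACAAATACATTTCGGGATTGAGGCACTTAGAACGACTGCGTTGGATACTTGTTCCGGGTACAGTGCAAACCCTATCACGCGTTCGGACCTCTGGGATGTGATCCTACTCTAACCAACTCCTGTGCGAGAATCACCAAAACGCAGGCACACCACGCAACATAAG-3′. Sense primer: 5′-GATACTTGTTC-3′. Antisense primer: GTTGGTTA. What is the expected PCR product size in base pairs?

74 bp

The forward primer matches the template at positions 85–95.
Taking the reverse complement of GTTGGTTA gives TAACCAAC, found at positions 151–158 on the template; the primer anneals here to the top strand with its 3' end pointing upstream.
Amplicon spans positions 85–158: 74 bp.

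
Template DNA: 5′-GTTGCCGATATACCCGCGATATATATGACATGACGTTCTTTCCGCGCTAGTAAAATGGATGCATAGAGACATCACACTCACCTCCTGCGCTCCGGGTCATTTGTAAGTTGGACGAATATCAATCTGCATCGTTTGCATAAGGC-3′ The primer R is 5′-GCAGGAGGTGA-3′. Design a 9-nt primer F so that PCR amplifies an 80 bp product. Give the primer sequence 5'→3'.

The reverse primer's reverse complement TCACCTCCTGC matches the template at positions 78–88, so the product ends at position 88.
An 80 bp product then starts at position 88 − 80 + 1 = 9.
The forward primer is identical to the top strand there: TATACCCGC.

5'-TATACCCGC-3'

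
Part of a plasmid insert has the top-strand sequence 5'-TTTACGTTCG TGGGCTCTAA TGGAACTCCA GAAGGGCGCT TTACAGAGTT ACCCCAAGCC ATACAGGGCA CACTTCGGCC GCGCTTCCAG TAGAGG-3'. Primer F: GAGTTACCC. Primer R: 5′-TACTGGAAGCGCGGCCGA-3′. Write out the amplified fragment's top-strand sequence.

Forward primer GAGTTACCC is found on the top strand at positions 46–54.
Reverse complement of the reverse primer: TCGGCCGCGCTTCCAGTA. This occurs on the top strand at positions 75–92.
The product is the template from position 46 through 92 (47 bp).

5'-GAGTTACCCCAAGCCATACAGGGCACACTTCGGCCGCGCTTCCAGTA-3'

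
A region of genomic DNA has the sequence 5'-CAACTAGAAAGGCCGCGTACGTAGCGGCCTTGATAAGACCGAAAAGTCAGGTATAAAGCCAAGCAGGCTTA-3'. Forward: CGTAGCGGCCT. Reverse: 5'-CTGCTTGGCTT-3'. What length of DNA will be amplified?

The forward primer matches the template at positions 20–30.
The reverse primer's reverse complement is AAGCCAAGCAG, which matches the template at positions 56–66.
Product length = (reverse-primer end) − (forward-primer start) + 1 = 66 − 20 + 1 = 47 bp.

47 bp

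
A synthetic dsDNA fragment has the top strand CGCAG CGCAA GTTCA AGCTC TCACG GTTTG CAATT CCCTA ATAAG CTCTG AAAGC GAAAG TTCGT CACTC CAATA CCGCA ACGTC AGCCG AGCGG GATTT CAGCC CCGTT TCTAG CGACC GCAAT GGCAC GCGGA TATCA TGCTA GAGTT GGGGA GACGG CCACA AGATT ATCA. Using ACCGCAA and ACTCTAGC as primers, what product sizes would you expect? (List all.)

75 bp, 32 bp

The forward primer ACCGCAA matches the top strand at positions 75–81, 118–124.
The reverse primer's reverse complement is GCTAGAGT, matching at positions 142–149.
Each forward site pairs with the reverse site to give a product ending at position 149: sizes 75, 32 bp.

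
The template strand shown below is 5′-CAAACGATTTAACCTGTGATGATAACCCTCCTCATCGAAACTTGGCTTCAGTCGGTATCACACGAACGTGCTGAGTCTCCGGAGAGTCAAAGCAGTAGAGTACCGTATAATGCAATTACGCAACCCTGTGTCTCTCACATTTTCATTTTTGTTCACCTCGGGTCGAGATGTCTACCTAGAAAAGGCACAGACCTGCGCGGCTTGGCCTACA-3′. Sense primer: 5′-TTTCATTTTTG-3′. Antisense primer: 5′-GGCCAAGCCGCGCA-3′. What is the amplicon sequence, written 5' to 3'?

5'-TTTCATTTTTGTTCACCTCGGGTCGAGATGTCTACCTAGAAAAGGCACAGACCTGCGCGGCTTGGCC-3'

The forward primer matches the template at positions 141–151.
Reverse complement of the reverse primer: TGCGCGGCTTGGCC. This occurs on the top strand at positions 194–207.
The product is the template from position 141 through 207 (67 bp).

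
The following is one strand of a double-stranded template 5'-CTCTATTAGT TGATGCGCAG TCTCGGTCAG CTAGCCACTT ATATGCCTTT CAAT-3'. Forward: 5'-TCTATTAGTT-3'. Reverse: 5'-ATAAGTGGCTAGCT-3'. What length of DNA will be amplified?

Scanning the template, TCTATTAGTT occurs at positions 2–11; this primer anneals to the bottom strand there with its 3' end pointing downstream.
Taking the reverse complement of ATAAGTGGCTAGCT gives AGCTAGCCACTTAT, found at positions 29–42 on the template; the primer anneals here to the top strand with its 3' end pointing upstream.
Amplicon spans positions 2–42: 41 bp.

41 bp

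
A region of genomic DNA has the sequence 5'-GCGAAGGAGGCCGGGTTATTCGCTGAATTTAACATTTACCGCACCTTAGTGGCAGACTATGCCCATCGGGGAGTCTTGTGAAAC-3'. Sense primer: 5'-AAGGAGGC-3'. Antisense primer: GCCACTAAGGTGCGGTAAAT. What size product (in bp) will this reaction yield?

50 bp

The forward primer matches the template at positions 4–11.
Reverse complement of the reverse primer: ATTTACCGCACCTTAGTGGC. This occurs on the top strand at positions 34–53.
Product length = (reverse-primer end) − (forward-primer start) + 1 = 53 − 4 + 1 = 50 bp.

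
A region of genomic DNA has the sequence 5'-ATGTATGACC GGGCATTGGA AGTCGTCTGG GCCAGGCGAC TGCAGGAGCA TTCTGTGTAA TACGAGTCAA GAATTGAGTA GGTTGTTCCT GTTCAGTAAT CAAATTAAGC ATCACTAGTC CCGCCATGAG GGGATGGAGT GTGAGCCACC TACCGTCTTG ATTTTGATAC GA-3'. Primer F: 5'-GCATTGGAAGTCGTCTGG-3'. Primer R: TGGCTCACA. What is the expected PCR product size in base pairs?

136 bp

Forward primer GCATTGGAAGTCGTCTGG is found on the top strand at positions 13–30.
The reverse primer's reverse complement is TGTGAGCCA, which matches the template at positions 140–148.
Amplicon spans positions 13–148: 136 bp.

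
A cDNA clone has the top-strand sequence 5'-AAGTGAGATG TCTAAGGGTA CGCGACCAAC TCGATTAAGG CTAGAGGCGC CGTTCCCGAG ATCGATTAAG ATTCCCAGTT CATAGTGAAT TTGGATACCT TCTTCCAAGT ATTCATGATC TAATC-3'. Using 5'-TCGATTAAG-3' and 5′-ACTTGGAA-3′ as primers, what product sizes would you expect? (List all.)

80 bp, 49 bp

The forward primer TCGATTAAG matches the top strand at positions 31–39, 62–70.
The reverse primer's reverse complement is TTCCAAGT, matching at positions 103–110.
Each forward site pairs with the reverse site to give a product ending at position 110: sizes 80, 49 bp.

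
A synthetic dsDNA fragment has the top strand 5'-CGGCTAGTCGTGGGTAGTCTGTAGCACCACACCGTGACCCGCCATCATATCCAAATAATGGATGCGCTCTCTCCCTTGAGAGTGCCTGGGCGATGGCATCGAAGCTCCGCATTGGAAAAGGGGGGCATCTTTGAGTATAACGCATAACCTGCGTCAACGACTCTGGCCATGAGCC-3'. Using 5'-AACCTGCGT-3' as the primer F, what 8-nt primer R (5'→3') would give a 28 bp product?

The forward primer binds at positions 146–154, so a 28 bp product ends at position 146 + 28 − 1 = 173.
The reverse primer anneals to the top strand over positions 166–173, i.e. to GCCATGAG.
Its sequence written 5'→3' is the reverse complement: CTCATGGC.

5'-CTCATGGC-3'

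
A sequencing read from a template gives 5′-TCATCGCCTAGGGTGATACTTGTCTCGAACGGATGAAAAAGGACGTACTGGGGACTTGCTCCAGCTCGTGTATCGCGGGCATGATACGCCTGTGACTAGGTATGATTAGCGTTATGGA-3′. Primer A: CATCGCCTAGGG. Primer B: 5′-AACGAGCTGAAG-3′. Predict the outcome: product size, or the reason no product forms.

No product — primer B has no binding site in the template.

Primer B (AACGAGCTGAAG) does not match the top strand, and its reverse complement CTTCAGCTCGTT does not match either.
With no annealing site for primer B, no amplification occurs.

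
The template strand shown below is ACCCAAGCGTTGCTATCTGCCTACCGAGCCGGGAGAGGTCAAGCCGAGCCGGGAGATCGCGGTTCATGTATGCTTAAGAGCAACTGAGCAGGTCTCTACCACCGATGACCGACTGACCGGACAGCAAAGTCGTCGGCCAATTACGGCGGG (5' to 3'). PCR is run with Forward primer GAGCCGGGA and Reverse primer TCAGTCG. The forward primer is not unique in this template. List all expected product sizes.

91 bp, 71 bp

The forward primer GAGCCGGGA matches the top strand at positions 26–34, 46–54.
The reverse primer's reverse complement is CGACTGA, matching at positions 110–116.
Each forward site pairs with the reverse site to give a product ending at position 116: sizes 91, 71 bp.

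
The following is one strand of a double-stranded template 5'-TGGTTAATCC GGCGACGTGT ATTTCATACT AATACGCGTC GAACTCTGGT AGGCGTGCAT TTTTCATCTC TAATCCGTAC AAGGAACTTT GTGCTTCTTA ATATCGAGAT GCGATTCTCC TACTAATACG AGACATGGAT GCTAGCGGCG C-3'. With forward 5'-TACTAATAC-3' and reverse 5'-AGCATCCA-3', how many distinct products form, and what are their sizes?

Two products: 117 bp, 23 bp

The forward primer TACTAATAC matches the top strand at positions 27–35, 121–129.
The reverse primer's reverse complement is TGGATGCT, matching at positions 136–143.
Each forward site pairs with the reverse site to give a product ending at position 143: sizes 117, 23 bp.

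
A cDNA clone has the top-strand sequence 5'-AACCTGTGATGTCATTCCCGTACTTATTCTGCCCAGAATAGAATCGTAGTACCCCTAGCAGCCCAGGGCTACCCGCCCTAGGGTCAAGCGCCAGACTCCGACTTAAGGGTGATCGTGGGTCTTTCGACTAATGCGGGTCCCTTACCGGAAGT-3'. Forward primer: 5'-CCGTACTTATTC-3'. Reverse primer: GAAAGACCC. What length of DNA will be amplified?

Forward primer CCGTACTTATTC is found on the top strand at positions 18–29.
Reverse complement of the reverse primer: GGGTCTTTC. This occurs on the top strand at positions 117–125.
Product length = (reverse-primer end) − (forward-primer start) + 1 = 125 − 18 + 1 = 108 bp.

108 bp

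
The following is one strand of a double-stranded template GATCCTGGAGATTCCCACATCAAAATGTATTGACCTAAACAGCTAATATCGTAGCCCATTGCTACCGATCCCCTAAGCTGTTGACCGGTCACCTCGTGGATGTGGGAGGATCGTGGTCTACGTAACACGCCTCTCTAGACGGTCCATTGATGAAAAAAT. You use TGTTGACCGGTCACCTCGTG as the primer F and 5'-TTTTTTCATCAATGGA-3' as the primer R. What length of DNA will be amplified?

Scanning the template, TGTTGACCGGTCACCTCGTG occurs at positions 79–98; this primer anneals to the bottom strand there with its 3' end pointing downstream.
Taking the reverse complement of TTTTTTCATCAATGGA gives TCCATTGATGAAAAAA, found at positions 143–158 on the template; the primer anneals here to the top strand with its 3' end pointing upstream.
Product length = (reverse-primer end) − (forward-primer start) + 1 = 158 − 79 + 1 = 80 bp.

80 bp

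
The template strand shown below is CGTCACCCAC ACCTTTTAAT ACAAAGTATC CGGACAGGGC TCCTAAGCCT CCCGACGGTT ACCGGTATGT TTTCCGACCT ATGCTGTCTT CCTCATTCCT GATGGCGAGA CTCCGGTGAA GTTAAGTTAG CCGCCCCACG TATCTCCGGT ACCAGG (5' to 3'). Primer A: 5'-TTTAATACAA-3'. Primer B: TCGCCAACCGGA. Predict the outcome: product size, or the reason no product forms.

Primer B (TCGCCAACCGGA) does not match the top strand, and its reverse complement TCCGGTTGGCGA does not match either.
With no annealing site for primer B, no amplification occurs.

No product — primer B has no binding site in the template.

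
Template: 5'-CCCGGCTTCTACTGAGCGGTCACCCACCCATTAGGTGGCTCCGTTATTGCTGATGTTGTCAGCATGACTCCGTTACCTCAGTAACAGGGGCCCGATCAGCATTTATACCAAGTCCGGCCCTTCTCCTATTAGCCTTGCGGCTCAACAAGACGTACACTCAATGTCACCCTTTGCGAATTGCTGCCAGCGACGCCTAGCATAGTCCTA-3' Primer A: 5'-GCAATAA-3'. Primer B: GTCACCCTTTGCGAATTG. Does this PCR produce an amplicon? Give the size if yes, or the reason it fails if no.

Primer A (GCAATAA) has reverse complement TTATTGC, which matches the top strand at positions 44–50; primer A anneals to the top strand there with its 3' end pointing upstream toward position 44.
Primer B (GTCACCCTTTGCGAATTG) matches the top strand directly at positions 163–180; it anneals to the bottom strand with its 3' end pointing downstream toward position 180.
The 3' ends diverge (primer A extends toward position 1, primer B toward position 207), so the primers never converge on a shared product.

No product — the primers' 3' ends point away from each other.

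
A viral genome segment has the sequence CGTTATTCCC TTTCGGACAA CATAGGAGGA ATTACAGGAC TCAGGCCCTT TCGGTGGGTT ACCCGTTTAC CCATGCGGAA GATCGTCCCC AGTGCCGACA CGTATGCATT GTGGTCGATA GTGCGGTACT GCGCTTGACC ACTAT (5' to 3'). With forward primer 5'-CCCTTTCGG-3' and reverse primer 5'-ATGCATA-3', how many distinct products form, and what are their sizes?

Two products: 102 bp, 64 bp

The forward primer CCCTTTCGG matches the top strand at positions 8–16, 46–54.
The reverse primer's reverse complement is TATGCAT, matching at positions 103–109.
Each forward site pairs with the reverse site to give a product ending at position 109: sizes 102, 64 bp.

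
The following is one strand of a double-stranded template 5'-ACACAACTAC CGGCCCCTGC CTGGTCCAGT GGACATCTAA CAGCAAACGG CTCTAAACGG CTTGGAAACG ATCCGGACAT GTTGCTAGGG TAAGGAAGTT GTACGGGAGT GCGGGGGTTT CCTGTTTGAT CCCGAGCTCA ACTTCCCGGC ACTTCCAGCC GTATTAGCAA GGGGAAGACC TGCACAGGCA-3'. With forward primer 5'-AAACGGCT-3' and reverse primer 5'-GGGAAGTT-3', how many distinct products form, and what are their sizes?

Two products: 103 bp, 93 bp

The forward primer AAACGGCT matches the top strand at positions 45–52, 55–62.
The reverse primer's reverse complement is AACTTCCC, matching at positions 140–147.
Each forward site pairs with the reverse site to give a product ending at position 147: sizes 103, 93 bp.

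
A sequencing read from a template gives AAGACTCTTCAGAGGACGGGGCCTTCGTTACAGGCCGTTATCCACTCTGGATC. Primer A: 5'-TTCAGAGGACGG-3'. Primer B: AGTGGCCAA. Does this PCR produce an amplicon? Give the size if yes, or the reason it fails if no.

Primer B (AGTGGCCAA) does not match the top strand, and its reverse complement TTGGCCACT does not match either.
With no annealing site for primer B, no amplification occurs.

No product — primer B has no binding site in the template.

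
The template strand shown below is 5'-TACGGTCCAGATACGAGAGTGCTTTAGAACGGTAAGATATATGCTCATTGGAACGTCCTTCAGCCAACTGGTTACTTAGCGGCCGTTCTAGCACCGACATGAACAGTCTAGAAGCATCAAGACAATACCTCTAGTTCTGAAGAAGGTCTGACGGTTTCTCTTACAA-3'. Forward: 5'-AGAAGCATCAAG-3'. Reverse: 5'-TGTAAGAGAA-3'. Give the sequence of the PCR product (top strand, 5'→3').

The forward primer matches the template at positions 110–121.
The reverse primer's reverse complement is TTCTCTTACA, which matches the template at positions 156–165.
The product is the template from position 110 through 165 (56 bp).

5'-AGAAGCATCAAGACAATACCTCTAGTTCTGAAGAAGGTCTGACGGTTTCTCTTACA-3'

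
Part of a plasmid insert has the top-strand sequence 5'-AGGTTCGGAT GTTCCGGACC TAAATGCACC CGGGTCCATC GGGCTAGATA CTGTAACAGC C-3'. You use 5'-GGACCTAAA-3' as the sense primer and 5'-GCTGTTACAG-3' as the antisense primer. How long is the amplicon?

Forward primer GGACCTAAA is found on the top strand at positions 16–24.
Reverse complement of the reverse primer: CTGTAACAGC. This occurs on the top strand at positions 51–60.
Amplicon spans positions 16–60: 45 bp.

45 bp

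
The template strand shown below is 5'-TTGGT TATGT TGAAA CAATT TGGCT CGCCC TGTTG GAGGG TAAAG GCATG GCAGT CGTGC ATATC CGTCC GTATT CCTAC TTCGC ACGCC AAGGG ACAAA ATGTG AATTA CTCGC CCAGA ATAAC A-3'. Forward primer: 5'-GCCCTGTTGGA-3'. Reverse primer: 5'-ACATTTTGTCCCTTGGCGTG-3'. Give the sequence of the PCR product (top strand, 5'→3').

Scanning the template, GCCCTGTTGGA occurs at positions 27–37; this primer anneals to the bottom strand there with its 3' end pointing downstream.
Reverse complement of the reverse primer: CACGCCAAGGGACAAAATGT. This occurs on the top strand at positions 85–104.
The product is the template from position 27 through 104 (78 bp).

5'-GCCCTGTTGGAGGGTAAAGGCATGGCAGTCGTGCATATCCGTCCGTATTCCTACTTCGCACGCCAAGGGACAAAATGT-3'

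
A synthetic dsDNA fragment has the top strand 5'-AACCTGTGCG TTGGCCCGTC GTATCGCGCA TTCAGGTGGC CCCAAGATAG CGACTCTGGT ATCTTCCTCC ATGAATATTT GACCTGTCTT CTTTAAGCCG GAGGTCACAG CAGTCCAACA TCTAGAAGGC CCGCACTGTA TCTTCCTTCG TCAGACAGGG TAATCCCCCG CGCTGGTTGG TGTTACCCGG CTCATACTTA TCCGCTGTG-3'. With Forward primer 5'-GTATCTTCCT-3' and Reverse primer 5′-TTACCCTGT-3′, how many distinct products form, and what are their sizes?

The forward primer GTATCTTCCT matches the top strand at positions 59–68, 138–147.
The reverse primer's reverse complement is ACAGGGTAA, matching at positions 155–163.
Each forward site pairs with the reverse site to give a product ending at position 163: sizes 105, 26 bp.

Two products: 105 bp, 26 bp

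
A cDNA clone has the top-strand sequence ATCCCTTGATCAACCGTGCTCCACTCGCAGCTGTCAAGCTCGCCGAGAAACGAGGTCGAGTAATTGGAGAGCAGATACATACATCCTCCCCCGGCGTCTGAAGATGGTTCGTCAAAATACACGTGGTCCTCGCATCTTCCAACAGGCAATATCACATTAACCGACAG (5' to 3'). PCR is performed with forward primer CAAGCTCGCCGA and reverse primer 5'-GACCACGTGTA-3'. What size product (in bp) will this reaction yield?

The forward primer matches the template at positions 35–46.
The reverse primer's reverse complement is TACACGTGGTC, which matches the template at positions 118–128.
The product runs from position 35 to position 128, so its length is 128 − 35 + 1 = 94 bp.

94 bp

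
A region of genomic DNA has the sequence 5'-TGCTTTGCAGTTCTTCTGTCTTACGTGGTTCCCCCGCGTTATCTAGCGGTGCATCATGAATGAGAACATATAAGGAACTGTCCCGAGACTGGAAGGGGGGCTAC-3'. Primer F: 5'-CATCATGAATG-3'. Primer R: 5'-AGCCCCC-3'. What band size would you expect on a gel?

51 bp

The forward primer matches the template at positions 52–62.
Reverse complement of the reverse primer: GGGGGCT. This occurs on the top strand at positions 96–102.
The product runs from position 52 to position 102, so its length is 102 − 52 + 1 = 51 bp.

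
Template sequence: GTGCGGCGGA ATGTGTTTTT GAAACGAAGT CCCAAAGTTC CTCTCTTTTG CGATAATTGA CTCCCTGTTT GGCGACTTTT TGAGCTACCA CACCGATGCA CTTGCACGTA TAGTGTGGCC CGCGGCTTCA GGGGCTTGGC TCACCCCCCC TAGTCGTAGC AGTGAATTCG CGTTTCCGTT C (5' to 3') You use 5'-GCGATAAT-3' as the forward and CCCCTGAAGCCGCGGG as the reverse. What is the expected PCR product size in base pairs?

85 bp

The forward primer matches the template at positions 50–57.
Taking the reverse complement of CCCCTGAAGCCGCGGG gives CCCGCGGCTTCAGGGG, found at positions 119–134 on the template; the primer anneals here to the top strand with its 3' end pointing upstream.
The product runs from position 50 to position 134, so its length is 134 − 50 + 1 = 85 bp.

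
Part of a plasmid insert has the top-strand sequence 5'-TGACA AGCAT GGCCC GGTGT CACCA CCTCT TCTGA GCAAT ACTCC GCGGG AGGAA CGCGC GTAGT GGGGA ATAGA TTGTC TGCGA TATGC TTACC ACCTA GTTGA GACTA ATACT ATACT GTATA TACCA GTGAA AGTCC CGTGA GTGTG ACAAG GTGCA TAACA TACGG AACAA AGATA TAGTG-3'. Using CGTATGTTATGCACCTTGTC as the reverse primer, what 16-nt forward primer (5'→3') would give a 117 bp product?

5'-GAACGCGCGTAGTGGG-3'

The reverse primer's reverse complement GACAAGGTGCATAACATACG matches the template at positions 150–169, so the product ends at position 169.
A 117 bp product then starts at position 169 − 117 + 1 = 53.
The forward primer is identical to the top strand there: GAACGCGCGTAGTGGG.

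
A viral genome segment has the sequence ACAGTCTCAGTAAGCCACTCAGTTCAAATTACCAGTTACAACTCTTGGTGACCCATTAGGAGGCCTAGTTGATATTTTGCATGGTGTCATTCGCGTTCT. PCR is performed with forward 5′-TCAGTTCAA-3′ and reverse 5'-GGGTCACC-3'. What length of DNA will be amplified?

Scanning the template, TCAGTTCAA occurs at positions 19–27; this primer anneals to the bottom strand there with its 3' end pointing downstream.
Reverse complement of the reverse primer: GGTGACCC. This occurs on the top strand at positions 47–54.
Amplicon spans positions 19–54: 36 bp.

36 bp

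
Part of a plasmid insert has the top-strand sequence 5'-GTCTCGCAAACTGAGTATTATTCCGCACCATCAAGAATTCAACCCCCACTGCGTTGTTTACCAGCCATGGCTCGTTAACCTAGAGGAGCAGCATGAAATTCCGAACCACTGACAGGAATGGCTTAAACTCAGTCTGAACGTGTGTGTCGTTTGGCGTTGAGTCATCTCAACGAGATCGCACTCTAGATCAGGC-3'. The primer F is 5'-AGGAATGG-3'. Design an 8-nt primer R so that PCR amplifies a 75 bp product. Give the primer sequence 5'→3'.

5'-ATCTAGAG-3'

The forward primer binds at positions 114–121, so a 75 bp product ends at position 114 + 75 − 1 = 188.
The reverse primer anneals to the top strand over positions 181–188, i.e. to CTCTAGAT.
Its sequence written 5'→3' is the reverse complement: ATCTAGAG.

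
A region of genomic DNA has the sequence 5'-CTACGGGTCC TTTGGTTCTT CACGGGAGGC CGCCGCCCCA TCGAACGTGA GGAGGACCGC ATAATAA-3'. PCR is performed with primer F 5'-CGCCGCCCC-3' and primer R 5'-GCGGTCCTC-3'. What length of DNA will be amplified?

Forward primer CGCCGCCCC is found on the top strand at positions 31–39.
The reverse primer's reverse complement is GAGGACCGC, which matches the template at positions 52–60.
Product length = (reverse-primer end) − (forward-primer start) + 1 = 60 − 31 + 1 = 30 bp.

30 bp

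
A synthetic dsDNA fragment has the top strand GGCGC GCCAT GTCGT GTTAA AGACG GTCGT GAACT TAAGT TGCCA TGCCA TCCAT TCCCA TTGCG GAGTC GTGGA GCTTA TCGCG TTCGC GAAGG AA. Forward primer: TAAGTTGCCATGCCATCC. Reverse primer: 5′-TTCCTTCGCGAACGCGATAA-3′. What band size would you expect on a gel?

62 bp

Scanning the template, TAAGTTGCCATGCCATCC occurs at positions 36–53; this primer anneals to the bottom strand there with its 3' end pointing downstream.
The reverse primer's reverse complement is TTATCGCGTTCGCGAAGGAA, which matches the template at positions 78–97.
Amplicon spans positions 36–97: 62 bp.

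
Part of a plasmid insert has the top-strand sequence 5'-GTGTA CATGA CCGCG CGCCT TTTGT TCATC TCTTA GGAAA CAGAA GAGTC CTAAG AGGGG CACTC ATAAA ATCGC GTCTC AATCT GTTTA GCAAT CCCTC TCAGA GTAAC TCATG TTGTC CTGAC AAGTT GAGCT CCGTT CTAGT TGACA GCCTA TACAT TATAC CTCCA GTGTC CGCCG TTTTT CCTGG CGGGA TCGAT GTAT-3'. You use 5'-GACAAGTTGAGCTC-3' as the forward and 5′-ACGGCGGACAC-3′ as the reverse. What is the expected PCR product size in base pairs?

59 bp

Forward primer GACAAGTTGAGCTC is found on the top strand at positions 123–136.
Taking the reverse complement of ACGGCGGACAC gives GTGTCCGCCGT, found at positions 171–181 on the template; the primer anneals here to the top strand with its 3' end pointing upstream.
The product runs from position 123 to position 181, so its length is 181 − 123 + 1 = 59 bp.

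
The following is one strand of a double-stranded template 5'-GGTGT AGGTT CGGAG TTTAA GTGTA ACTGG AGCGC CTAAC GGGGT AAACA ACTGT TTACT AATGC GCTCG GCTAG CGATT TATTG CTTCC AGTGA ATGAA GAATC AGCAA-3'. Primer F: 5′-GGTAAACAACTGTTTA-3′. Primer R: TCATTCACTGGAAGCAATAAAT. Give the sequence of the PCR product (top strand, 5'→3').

The forward primer matches the template at positions 43–58.
The reverse primer's reverse complement is ATTTATTGCTTCCAGTGAATGA, which matches the template at positions 78–99.
The product is the template from position 43 through 99 (57 bp).

5'-GGTAAACAACTGTTTACTAATGCGCTCGGCTAGCGATTTATTGCTTCCAGTGAATGA-3'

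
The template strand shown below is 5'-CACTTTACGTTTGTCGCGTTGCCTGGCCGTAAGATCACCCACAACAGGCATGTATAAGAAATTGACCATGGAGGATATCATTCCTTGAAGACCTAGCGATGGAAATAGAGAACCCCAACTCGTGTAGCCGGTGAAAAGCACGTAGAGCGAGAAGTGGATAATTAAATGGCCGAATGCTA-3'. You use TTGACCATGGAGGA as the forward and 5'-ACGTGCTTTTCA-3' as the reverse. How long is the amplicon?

82 bp

Scanning the template, TTGACCATGGAGGA occurs at positions 62–75; this primer anneals to the bottom strand there with its 3' end pointing downstream.
Taking the reverse complement of ACGTGCTTTTCA gives TGAAAAGCACGT, found at positions 132–143 on the template; the primer anneals here to the top strand with its 3' end pointing upstream.
Product length = (reverse-primer end) − (forward-primer start) + 1 = 143 − 62 + 1 = 82 bp.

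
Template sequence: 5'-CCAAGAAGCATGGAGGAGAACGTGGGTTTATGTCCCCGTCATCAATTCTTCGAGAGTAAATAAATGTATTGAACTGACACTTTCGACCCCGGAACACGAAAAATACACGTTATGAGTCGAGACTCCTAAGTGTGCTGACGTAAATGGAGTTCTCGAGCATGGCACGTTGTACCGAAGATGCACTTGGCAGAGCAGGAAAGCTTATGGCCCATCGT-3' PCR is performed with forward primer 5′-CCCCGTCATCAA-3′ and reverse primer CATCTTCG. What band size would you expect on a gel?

Scanning the template, CCCCGTCATCAA occurs at positions 34–45; this primer anneals to the bottom strand there with its 3' end pointing downstream.
The reverse primer's reverse complement is CGAAGATG, which matches the template at positions 173–180.
Product length = (reverse-primer end) − (forward-primer start) + 1 = 180 − 34 + 1 = 147 bp.

147 bp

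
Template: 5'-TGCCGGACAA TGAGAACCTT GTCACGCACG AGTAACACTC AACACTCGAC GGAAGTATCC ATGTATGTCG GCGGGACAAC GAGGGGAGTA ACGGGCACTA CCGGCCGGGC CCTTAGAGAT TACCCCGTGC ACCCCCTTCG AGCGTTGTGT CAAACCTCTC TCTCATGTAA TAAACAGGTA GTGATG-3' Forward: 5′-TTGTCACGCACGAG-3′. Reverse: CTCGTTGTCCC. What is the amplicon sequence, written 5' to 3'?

Scanning the template, TTGTCACGCACGAG occurs at positions 19–32; this primer anneals to the bottom strand there with its 3' end pointing downstream.
Taking the reverse complement of CTCGTTGTCCC gives GGGACAACGAG, found at positions 73–83 on the template; the primer anneals here to the top strand with its 3' end pointing upstream.
The product is the template from position 19 through 83 (65 bp).

5'-TTGTCACGCACGAGTAACACTCAACACTCGACGGAAGTATCCATGTATGTCGGCGGGACAACGAG-3'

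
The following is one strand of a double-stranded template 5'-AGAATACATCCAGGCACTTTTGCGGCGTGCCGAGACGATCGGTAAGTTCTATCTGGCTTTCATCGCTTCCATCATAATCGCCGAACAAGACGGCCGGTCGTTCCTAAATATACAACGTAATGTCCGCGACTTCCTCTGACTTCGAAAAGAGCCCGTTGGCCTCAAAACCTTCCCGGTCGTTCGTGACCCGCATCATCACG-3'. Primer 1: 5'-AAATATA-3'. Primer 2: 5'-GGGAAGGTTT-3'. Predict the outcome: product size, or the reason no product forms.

Primer 1 (AAATATA) matches the top strand at positions 106–112; it acts as a forward primer.
Primer 2's reverse complement is AAACCTTCCC, matching the top strand at positions 165–174; it acts as a reverse primer.
The 3' ends face each other across positions 106–174, giving a 69 bp product.

Yes — a 69 bp product.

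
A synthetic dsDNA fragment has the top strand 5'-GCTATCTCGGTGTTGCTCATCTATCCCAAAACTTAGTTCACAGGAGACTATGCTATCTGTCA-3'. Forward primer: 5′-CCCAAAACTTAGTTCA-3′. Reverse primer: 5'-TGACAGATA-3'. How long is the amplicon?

The forward primer matches the template at positions 25–40.
Taking the reverse complement of TGACAGATA gives TATCTGTCA, found at positions 54–62 on the template; the primer anneals here to the top strand with its 3' end pointing upstream.
Product length = (reverse-primer end) − (forward-primer start) + 1 = 62 − 25 + 1 = 38 bp.

38 bp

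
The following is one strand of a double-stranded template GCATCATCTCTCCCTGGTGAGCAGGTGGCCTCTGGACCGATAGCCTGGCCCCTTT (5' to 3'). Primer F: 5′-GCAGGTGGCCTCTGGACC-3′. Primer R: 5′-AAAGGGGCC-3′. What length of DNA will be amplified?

35 bp

The forward primer matches the template at positions 21–38.
Reverse complement of the reverse primer: GGCCCCTTT. This occurs on the top strand at positions 47–55.
Amplicon spans positions 21–55: 35 bp.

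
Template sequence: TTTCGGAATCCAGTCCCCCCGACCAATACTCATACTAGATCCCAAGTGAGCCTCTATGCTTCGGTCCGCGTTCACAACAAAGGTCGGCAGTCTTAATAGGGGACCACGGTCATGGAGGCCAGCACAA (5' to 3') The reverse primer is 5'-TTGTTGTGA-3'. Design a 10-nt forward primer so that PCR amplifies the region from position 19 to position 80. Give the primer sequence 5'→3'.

The reverse primer's reverse complement TCACAACAA matches the template at positions 72–80; the product starts at position 19.
The forward primer is identical to the top strand over positions 19–28: CCGACCAATA.

5'-CCGACCAATA-3'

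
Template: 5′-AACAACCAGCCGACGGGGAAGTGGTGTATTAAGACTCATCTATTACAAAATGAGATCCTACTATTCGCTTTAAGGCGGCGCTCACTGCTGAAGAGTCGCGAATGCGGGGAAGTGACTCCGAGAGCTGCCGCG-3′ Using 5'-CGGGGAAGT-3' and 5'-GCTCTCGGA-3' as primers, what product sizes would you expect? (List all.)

112 bp, 21 bp

The forward primer CGGGGAAGT matches the top strand at positions 14–22, 105–113.
The reverse primer's reverse complement is TCCGAGAGC, matching at positions 117–125.
Each forward site pairs with the reverse site to give a product ending at position 125: sizes 112, 21 bp.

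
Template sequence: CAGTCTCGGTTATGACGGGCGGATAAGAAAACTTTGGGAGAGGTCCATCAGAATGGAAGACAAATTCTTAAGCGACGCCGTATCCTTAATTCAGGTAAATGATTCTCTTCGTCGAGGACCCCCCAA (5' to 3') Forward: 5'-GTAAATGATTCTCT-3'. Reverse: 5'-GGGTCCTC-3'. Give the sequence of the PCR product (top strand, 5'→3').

The forward primer matches the template at positions 95–108.
Taking the reverse complement of GGGTCCTC gives GAGGACCC, found at positions 114–121 on the template; the primer anneals here to the top strand with its 3' end pointing upstream.
The product is the template from position 95 through 121 (27 bp).

5'-GTAAATGATTCTCTTCGTCGAGGACCC-3'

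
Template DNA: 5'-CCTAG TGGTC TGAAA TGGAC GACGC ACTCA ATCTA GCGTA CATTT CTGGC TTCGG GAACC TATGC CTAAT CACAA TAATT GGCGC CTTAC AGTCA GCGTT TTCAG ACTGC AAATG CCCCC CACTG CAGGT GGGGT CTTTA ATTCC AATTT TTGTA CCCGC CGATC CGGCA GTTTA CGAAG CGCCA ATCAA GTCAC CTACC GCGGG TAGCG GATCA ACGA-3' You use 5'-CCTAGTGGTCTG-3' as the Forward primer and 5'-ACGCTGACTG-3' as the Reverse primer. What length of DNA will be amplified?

The forward primer matches the template at positions 1–12.
The reverse primer's reverse complement is CAGTCAGCGT, which matches the template at positions 90–99.
The product runs from position 1 to position 99, so its length is 99 − 1 + 1 = 99 bp.

99 bp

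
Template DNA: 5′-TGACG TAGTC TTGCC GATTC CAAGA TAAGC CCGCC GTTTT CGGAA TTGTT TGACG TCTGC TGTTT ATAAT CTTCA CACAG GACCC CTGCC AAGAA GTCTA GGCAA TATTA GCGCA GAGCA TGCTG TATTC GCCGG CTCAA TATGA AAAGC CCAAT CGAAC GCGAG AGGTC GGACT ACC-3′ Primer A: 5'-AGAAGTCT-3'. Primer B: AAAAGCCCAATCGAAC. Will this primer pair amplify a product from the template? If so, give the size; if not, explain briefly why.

Primer A (AGAAGTCT) matches the top strand at positions 92–99 (3' end points downstream).
Primer B (AAAAGCCCAATCGAAC) also matches the top strand directly, at positions 145–160 — its reverse complement GTTCGATTGGGCTTTT is not present.
Both primers anneal to the bottom strand with 3' ends pointing the same way, so neither can prime synthesis back toward the other.

No product — both primers anneal to the same strand and extend in the same direction.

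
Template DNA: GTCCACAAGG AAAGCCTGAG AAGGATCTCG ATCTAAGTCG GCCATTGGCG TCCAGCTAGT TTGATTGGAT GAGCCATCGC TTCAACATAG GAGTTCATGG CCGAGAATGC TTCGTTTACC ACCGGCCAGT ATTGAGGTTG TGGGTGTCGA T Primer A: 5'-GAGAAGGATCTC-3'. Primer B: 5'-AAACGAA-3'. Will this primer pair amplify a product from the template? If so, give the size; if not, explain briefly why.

Yes — a 100 bp product.

Primer A (GAGAAGGATCTC) matches the top strand at positions 18–29; it acts as a forward primer.
Primer B's reverse complement is TTCGTTT, matching the top strand at positions 111–117; it acts as a reverse primer.
The 3' ends face each other across positions 18–117, giving a 100 bp product.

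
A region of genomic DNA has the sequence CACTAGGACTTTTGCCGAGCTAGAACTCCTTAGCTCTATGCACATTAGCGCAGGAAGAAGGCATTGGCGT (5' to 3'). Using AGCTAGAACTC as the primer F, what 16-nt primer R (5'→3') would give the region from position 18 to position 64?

The product's 3' end on the top strand is position 64.
The reverse primer anneals to the top strand over positions 49–64, i.e. to CGCAGGAAGAAGGCAT.
Its sequence written 5'→3' is the reverse complement: ATGCCTTCTTCCTGCG.

5'-ATGCCTTCTTCCTGCG-3'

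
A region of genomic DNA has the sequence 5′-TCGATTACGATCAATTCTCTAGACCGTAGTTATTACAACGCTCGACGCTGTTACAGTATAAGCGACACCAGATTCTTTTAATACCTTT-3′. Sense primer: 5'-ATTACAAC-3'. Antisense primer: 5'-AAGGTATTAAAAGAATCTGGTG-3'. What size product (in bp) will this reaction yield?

The forward primer matches the template at positions 32–39.
The reverse primer's reverse complement is CACCAGATTCTTTTAATACCTT, which matches the template at positions 66–87.
Product length = (reverse-primer end) − (forward-primer start) + 1 = 87 − 32 + 1 = 56 bp.

56 bp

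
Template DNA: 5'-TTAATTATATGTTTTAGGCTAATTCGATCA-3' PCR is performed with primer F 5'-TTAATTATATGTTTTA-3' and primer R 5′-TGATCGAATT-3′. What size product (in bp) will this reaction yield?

Scanning the template, TTAATTATATGTTTTA occurs at positions 1–16; this primer anneals to the bottom strand there with its 3' end pointing downstream.
Taking the reverse complement of TGATCGAATT gives AATTCGATCA, found at positions 21–30 on the template; the primer anneals here to the top strand with its 3' end pointing upstream.
Product length = (reverse-primer end) − (forward-primer start) + 1 = 30 − 1 + 1 = 30 bp.

30 bp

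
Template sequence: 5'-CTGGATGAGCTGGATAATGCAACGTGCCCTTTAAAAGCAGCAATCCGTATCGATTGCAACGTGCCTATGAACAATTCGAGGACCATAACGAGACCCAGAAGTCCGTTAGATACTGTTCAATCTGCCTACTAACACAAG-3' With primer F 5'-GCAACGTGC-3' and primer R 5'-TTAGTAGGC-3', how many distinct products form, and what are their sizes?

Two products: 114 bp, 77 bp

The forward primer GCAACGTGC matches the top strand at positions 19–27, 56–64.
The reverse primer's reverse complement is GCCTACTAA, matching at positions 124–132.
Each forward site pairs with the reverse site to give a product ending at position 132: sizes 114, 77 bp.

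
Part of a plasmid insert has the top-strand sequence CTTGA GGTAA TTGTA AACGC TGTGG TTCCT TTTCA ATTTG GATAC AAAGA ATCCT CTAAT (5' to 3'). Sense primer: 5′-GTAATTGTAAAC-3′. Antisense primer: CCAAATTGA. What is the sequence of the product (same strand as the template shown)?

The forward primer matches the template at positions 7–18.
Taking the reverse complement of CCAAATTGA gives TCAATTTGG, found at positions 33–41 on the template; the primer anneals here to the top strand with its 3' end pointing upstream.
The product is the template from position 7 through 41 (35 bp).

5'-GTAATTGTAAACGCTGTGGTTCCTTTTCAATTTGG-3'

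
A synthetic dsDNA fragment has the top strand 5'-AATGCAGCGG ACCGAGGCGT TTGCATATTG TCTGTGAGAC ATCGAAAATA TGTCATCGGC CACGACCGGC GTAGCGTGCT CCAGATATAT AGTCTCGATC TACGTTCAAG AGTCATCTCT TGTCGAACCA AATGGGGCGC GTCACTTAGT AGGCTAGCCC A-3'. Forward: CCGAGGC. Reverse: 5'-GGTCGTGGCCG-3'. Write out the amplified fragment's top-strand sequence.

5'-CCGAGGCGTTTGCATATTGTCTGTGAGACATCGAAAATATGTCATCGGCCACGACC-3'

Scanning the template, CCGAGGC occurs at positions 12–18; this primer anneals to the bottom strand there with its 3' end pointing downstream.
The reverse primer's reverse complement is CGGCCACGACC, which matches the template at positions 57–67.
The product is the template from position 12 through 67 (56 bp).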